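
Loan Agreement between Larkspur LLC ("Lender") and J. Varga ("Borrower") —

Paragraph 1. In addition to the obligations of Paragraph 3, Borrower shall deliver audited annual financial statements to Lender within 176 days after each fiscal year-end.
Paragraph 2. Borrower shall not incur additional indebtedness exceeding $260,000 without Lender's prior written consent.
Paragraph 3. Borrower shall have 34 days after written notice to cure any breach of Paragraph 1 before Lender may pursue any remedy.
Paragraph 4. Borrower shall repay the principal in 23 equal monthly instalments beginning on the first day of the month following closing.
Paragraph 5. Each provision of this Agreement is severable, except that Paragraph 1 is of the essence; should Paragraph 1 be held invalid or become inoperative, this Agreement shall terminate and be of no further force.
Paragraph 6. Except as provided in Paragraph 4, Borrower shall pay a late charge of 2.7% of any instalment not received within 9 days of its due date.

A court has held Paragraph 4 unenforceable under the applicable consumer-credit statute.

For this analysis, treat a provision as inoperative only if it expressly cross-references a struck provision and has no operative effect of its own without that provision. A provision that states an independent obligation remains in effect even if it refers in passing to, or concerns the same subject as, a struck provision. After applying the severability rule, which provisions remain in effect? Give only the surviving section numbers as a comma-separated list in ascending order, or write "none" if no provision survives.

1, 2, 3, 5, 6

Paragraph 4 is struck. Although Paragraph 6 refers to Paragraph 4, its operative terms do not depend on Paragraph 4, so it remains in effect. No other provision's operative terms depend on Paragraph 4. Paragraph 5 makes Paragraph 1 an essential term, but Paragraph 1 is unaffected, so the severability proviso in Paragraph 5 preserves the remaining provisions. Paragraph 1, Paragraph 2, Paragraph 3, Paragraph 5, and Paragraph 6 remain in effect.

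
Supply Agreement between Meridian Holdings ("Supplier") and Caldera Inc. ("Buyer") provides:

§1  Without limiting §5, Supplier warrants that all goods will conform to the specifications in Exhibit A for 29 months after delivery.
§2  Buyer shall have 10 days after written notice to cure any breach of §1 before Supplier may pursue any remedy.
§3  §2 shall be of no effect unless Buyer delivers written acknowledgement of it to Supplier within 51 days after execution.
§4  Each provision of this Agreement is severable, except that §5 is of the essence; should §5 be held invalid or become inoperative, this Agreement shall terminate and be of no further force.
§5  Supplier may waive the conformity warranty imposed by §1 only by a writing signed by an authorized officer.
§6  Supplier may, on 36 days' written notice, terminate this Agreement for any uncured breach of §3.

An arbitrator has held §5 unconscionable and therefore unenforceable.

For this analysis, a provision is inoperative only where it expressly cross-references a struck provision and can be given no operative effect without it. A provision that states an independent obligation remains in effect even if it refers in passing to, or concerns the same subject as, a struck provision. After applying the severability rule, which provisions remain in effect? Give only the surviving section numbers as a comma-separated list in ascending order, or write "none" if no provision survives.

none

§5 is struck. No other provision's operative terms depend on §5. §4 makes §5 an essential term, and §5 is the provision held invalid; under §4, the entire Agreement is therefore void. No provision of the Agreement survives.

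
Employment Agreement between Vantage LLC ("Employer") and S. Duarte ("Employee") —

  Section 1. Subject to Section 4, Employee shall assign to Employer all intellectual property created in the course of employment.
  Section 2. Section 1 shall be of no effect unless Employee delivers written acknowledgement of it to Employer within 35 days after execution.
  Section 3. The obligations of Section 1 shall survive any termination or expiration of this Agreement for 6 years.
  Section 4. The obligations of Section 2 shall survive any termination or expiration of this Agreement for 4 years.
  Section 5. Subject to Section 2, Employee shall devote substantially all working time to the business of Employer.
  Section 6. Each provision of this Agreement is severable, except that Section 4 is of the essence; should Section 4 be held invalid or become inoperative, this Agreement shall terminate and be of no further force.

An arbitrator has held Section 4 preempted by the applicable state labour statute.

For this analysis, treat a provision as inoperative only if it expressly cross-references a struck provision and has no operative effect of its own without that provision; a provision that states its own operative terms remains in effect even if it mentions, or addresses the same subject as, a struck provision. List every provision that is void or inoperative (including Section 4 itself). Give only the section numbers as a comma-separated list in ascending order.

1, 2, 3, 4, 5, 6

Section 4 is struck. No other provision's operative terms depend on Section 4. Section 6 makes Section 4 an essential term, and Section 4 is the provision held invalid; under Section 6, the entire Agreement is therefore void. No provision of the Agreement survives.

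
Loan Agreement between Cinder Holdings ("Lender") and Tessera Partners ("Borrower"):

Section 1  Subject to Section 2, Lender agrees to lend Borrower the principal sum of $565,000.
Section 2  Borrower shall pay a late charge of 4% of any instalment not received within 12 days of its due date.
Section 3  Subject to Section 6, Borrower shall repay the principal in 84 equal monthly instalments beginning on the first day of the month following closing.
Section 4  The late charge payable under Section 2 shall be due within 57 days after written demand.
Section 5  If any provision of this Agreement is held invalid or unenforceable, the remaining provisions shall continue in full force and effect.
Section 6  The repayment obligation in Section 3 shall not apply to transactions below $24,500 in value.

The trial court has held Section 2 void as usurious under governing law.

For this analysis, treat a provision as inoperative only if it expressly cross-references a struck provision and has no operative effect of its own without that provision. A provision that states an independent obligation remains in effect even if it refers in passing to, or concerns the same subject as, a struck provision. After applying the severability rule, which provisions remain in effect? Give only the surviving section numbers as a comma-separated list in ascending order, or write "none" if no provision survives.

1, 3, 5, 6

Section 2 is struck. The whole of Section 4 is the payment deadline for the late charge, defined by reference to Section 2, so Section 4 cannot stand once Section 2 is removed. Although Section 1 refers to Section 2, its operative terms do not depend on Section 2, so it remains in effect. Section 5 is a severability clause and preserves every provision that can still be given independent effect. Section 1, Section 3, Section 5, and Section 6 remain in effect.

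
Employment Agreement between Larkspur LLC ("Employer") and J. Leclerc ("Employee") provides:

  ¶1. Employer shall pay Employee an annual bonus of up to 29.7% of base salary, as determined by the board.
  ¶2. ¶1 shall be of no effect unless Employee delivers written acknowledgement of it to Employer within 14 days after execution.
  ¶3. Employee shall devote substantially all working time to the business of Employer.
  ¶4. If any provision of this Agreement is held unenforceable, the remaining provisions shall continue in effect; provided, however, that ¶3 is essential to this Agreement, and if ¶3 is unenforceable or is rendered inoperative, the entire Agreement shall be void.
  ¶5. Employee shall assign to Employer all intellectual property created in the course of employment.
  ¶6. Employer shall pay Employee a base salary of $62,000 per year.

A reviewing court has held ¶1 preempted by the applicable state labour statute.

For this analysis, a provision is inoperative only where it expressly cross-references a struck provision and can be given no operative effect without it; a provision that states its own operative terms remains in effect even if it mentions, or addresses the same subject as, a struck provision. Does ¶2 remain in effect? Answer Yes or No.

No

¶1 is struck. The only function of ¶2 is the acknowledgement condition for ¶1, so it cannot stand once ¶1 is removed. ¶4 makes ¶3 an essential term, but ¶3 is unaffected, so the severability proviso in ¶4 preserves the remaining provisions. ¶3, ¶4, ¶5, and ¶6 remain in effect. ¶2 is among the inoperative provisions, so the answer is no.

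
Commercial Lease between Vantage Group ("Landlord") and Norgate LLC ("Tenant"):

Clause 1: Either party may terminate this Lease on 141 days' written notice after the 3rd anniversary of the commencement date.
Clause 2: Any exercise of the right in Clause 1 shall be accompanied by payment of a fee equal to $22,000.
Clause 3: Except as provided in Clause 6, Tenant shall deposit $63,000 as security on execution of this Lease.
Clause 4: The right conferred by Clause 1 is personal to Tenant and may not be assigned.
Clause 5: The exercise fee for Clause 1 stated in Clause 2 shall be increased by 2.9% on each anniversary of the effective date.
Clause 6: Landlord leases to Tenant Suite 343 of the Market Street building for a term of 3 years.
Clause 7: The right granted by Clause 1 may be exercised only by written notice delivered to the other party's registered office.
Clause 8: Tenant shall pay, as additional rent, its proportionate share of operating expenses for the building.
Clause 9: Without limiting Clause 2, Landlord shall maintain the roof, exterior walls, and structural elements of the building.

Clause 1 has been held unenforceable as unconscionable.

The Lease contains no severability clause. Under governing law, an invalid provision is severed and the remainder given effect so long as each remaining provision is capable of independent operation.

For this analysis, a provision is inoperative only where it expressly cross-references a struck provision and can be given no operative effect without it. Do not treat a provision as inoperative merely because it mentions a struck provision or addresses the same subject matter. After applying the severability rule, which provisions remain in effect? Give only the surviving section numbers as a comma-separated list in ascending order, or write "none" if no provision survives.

3, 6, 8, 9

Clause 1 is struck. Clause 2 has no operative effect of its own apart from Clause 1 and is therefore inoperative. The only function of Clause 4 is the non-assignment of Clause 1, so it cannot stand once Clause 1 is removed. Clause 7 has no operative effect of its own apart from Clause 1 and is therefore inoperative. The whole of Clause 5 is the escalation of the exercise fee for Clause 1, defined by reference to Clause 2, so Clause 5 cannot stand once Clause 2 is removed. Clause 9 mentions Clause 2 but its own obligation stands independently of Clause 2, so Clause 9 is not affected. Under the stated default rule, only provisions that cannot operate independently fall away; the rest are enforced. Clause 3, Clause 6, Clause 8, and Clause 9 remain in effect.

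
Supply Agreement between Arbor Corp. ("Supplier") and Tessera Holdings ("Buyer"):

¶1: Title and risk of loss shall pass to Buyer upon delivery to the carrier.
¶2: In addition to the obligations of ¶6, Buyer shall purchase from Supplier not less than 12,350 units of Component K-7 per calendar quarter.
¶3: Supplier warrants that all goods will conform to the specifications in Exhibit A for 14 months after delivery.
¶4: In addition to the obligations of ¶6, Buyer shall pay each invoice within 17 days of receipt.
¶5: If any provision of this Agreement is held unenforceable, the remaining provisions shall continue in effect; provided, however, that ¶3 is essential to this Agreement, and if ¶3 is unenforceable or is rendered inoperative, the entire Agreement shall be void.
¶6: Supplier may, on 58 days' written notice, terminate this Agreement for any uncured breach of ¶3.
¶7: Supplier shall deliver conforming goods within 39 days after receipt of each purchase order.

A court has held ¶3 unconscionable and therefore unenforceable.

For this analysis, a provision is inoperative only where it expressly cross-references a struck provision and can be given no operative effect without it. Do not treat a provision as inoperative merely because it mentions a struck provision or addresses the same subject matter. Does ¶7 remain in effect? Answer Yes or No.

¶3 is struck. ¶6 has no operative effect of its own apart from ¶3 and is therefore inoperative. ¶5 makes ¶3 an essential term, and ¶3 is the provision held invalid; under ¶5, the entire Agreement is therefore void. No provision of the Agreement survives. ¶7 is among the inoperative provisions, so the answer is no.

No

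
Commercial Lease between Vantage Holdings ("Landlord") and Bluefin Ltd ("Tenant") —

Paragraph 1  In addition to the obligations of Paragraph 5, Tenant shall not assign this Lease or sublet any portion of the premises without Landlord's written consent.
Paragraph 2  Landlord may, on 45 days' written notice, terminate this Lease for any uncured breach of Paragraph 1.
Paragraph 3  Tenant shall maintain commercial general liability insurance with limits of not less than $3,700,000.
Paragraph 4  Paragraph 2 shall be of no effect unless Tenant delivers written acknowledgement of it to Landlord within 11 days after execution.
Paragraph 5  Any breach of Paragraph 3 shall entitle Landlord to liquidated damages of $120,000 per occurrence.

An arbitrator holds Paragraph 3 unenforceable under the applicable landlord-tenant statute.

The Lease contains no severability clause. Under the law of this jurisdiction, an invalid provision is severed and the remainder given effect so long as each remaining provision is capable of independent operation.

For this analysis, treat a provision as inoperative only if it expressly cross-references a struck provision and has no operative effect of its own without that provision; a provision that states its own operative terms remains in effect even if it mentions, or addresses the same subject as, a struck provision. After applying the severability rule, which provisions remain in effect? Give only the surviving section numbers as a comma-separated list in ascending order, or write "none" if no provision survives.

Paragraph 3 is struck. Paragraph 5 operates only by reference to Paragraph 3, so it falls with Paragraph 3. Paragraph 1 mentions Paragraph 5 but its own obligation stands independently of Paragraph 5, so Paragraph 1 is not affected. With no severability clause, the stated default rule severs what cannot stand and enforces each remaining provision that can operate on its own. The provisions still in force are Paragraph 1, Paragraph 2, and Paragraph 4.

1, 2, 4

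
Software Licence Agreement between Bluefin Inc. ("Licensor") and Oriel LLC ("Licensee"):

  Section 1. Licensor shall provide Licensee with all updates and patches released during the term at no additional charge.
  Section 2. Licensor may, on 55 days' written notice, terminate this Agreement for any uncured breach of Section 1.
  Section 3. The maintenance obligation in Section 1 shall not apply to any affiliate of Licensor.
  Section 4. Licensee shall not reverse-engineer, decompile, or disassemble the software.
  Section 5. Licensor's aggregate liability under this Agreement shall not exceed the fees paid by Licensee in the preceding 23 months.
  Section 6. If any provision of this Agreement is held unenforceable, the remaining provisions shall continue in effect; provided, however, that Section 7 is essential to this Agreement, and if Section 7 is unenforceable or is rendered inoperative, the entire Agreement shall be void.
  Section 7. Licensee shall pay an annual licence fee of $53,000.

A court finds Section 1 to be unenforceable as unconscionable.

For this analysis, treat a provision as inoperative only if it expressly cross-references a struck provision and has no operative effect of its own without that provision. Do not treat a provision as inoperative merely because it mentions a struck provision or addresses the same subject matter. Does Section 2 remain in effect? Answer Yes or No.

No

Section 1 is struck. The only function of Section 2 is the termination right for breach of Section 1, so it cannot stand once Section 1 is removed. The whole of Section 3 is the carve-out from the maintenance obligation, defined by reference to Section 1, so Section 3 cannot stand once Section 1 is removed. Section 6 makes Section 7 an essential term, but Section 7 is unaffected, so the severability proviso in Section 6 preserves the remaining provisions. The provisions still in force are Section 4, Section 5, Section 6, and Section 7. Section 2 is among the inoperative provisions, so the answer is no.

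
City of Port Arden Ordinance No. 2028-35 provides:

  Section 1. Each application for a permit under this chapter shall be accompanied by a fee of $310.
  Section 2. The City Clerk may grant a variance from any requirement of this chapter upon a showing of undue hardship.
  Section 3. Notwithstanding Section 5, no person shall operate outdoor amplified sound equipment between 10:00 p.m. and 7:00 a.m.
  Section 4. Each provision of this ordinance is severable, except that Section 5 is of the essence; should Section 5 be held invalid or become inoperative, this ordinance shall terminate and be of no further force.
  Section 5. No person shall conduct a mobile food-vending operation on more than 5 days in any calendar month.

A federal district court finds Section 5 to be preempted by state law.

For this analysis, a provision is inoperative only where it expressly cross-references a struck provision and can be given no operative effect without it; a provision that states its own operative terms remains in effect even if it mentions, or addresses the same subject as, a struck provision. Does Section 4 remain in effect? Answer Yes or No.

No

Section 5 is struck. No other provision's operative terms depend on Section 5. Section 4 makes Section 5 an essential term, and Section 5 is the provision held invalid; under Section 4, the entire ordinance is therefore void. No provision of the ordinance survives. Section 4 is among the inoperative provisions, so the answer is no.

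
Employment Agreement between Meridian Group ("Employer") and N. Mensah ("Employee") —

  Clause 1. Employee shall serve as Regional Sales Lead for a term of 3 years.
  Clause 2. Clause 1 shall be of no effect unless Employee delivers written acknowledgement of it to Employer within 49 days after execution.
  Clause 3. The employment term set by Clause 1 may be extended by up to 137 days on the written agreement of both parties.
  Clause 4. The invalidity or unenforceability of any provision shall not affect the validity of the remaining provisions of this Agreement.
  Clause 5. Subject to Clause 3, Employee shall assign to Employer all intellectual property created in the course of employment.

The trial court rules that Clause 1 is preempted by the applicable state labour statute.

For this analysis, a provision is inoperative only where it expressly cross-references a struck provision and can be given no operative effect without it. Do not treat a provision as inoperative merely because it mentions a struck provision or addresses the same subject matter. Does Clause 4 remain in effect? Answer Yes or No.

Clause 1 is struck. Clause 2 operates only by reference to Clause 1, so it falls with Clause 1. Clause 3 operates only by reference to Clause 1, so it falls with Clause 1. Clause 5 mentions Clause 3 but its own obligation stands independently of Clause 3, so Clause 5 is not affected. Clause 4 is a severability clause and preserves every provision that can still be given independent effect. Clause 4 and Clause 5 remain in effect. Clause 4 is among the surviving provisions, so the answer is yes.

Yes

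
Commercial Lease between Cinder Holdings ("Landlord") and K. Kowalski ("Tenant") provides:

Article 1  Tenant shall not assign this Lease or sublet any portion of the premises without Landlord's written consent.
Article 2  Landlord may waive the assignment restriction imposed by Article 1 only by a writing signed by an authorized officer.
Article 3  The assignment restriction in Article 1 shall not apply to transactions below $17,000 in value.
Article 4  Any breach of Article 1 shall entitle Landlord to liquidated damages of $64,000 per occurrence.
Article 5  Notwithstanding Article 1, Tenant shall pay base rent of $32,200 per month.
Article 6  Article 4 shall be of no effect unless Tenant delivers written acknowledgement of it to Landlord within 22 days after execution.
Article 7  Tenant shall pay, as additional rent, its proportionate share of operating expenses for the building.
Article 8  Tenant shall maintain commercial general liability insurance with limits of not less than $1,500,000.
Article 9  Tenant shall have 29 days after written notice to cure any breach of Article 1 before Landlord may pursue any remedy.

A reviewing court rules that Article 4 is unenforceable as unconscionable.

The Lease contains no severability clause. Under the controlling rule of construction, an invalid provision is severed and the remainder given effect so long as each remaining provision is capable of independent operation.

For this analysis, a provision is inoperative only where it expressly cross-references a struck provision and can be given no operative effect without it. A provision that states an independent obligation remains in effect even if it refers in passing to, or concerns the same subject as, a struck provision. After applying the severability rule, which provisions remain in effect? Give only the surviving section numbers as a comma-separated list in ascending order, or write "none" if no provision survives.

Article 4 is struck. Article 6 has no operative effect of its own apart from Article 4 and is therefore inoperative. Under the stated default rule, only provisions that cannot operate independently fall away; the rest are enforced. Article 1, Article 2, Article 3, Article 5, Article 7, Article 8, and Article 9 remain in effect.

1, 2, 3, 5, 7, 8, 9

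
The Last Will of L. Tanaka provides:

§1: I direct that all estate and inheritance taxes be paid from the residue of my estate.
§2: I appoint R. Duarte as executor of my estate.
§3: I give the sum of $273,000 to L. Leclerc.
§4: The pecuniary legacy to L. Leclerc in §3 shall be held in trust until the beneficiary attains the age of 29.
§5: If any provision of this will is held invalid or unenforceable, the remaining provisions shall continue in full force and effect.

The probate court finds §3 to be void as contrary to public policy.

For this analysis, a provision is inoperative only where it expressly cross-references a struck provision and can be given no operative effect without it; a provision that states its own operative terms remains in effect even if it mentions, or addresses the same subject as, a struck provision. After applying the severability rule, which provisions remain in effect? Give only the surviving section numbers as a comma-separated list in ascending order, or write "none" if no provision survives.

1, 2, 5

§3 is struck. §4 has no operative effect of its own apart from §3 and is therefore inoperative. §5 is a severability clause and preserves every provision that can still be given independent effect. The provisions still in force are §1, §2, and §5.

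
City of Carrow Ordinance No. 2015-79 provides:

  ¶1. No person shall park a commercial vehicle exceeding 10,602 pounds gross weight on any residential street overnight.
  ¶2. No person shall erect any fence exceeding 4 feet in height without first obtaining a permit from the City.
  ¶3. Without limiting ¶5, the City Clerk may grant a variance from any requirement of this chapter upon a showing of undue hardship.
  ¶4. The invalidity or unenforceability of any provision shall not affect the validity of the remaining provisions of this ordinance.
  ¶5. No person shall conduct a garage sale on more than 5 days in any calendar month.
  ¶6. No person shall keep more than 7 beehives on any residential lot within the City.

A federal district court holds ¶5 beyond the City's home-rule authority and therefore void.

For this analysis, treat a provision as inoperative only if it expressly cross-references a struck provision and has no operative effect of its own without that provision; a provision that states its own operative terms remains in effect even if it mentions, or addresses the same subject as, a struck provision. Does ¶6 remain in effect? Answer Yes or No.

Yes

¶5 is struck. Although ¶3 refers to ¶5, its operative terms do not depend on ¶5, so it remains in effect. No other provision's operative terms depend on ¶5. ¶4 is a severability clause and preserves every provision that can still be given independent effect. The provisions still in force are ¶1, ¶2, ¶3, ¶4, and ¶6. ¶6 is among the surviving provisions, so the answer is yes.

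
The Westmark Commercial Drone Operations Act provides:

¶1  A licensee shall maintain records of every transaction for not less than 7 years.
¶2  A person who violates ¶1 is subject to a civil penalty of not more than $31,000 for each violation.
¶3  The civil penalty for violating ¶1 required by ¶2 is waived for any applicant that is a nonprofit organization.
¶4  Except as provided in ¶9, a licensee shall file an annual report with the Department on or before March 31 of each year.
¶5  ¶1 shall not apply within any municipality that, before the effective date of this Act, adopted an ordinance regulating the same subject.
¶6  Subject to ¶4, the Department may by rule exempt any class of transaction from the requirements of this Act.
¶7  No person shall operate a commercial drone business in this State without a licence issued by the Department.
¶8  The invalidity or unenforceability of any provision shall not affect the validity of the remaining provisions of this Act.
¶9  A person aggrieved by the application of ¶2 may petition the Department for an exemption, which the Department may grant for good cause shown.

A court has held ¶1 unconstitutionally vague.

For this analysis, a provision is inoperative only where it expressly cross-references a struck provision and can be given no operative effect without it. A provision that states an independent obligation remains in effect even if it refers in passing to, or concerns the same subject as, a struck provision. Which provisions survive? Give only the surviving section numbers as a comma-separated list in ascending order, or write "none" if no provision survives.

4, 6, 7, 8

¶1 is struck. ¶2 has no operative effect of its own apart from ¶1 and is therefore inoperative. ¶5 merely fixes the local-preemption carve-out from ¶1; with ¶1 gone it has nothing to operate on and falls away. ¶3 operates only by reference to ¶2, so it falls with ¶2. ¶9 operates only by reference to ¶2, so it falls with ¶2. Although ¶4 refers to ¶9, its operative terms do not depend on ¶9, so it remains in effect. Under the severability clause in ¶8, the remaining provisions continue in force. That leaves ¶4, ¶6, ¶7, and ¶8 in effect.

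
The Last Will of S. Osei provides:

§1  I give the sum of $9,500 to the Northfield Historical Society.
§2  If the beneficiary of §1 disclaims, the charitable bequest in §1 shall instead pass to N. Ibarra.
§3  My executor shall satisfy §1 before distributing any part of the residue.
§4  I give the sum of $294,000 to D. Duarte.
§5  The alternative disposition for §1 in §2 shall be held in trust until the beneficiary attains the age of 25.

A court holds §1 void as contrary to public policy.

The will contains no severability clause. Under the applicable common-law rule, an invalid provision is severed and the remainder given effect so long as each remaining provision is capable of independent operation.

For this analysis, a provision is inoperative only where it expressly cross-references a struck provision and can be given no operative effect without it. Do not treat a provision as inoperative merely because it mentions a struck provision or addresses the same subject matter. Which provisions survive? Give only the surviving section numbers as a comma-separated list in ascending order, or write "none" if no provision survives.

4

§1 is struck. §2 merely fixes the alternative disposition for §1; with §1 gone it has nothing to operate on and falls away. The only function of §3 is the priority direction for §1, so it cannot stand once §1 is removed. §5 merely fixes the trust for §2; with §2 gone it has nothing to operate on and falls away. With no severability clause, the stated default rule severs what cannot stand and enforces each remaining provision that can operate on its own. Only §4 remains in effect.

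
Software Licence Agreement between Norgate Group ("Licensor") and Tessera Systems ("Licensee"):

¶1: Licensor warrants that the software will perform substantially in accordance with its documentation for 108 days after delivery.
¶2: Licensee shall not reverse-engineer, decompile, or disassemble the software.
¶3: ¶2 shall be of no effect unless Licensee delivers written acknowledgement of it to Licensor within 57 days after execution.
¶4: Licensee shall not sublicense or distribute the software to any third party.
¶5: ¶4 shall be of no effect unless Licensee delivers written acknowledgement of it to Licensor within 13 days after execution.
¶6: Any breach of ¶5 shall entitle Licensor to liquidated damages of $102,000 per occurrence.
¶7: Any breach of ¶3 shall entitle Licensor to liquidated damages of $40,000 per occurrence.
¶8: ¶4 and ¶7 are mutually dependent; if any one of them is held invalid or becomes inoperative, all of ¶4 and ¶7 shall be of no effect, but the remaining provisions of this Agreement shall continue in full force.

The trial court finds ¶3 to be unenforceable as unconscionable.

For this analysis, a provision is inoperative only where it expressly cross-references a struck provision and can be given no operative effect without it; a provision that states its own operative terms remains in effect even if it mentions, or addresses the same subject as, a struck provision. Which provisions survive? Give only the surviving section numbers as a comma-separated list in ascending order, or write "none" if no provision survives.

1, 2, 8

¶3 is struck. ¶7 operates only by reference to ¶3, so it falls with ¶3. ¶8 declares ¶4 and ¶7 mutually dependent; since one of them has fallen, all of them are of no effect. That brings down ¶4 as well. ¶5 and ¶6 in turn depend solely on a provision now struck and likewise fall. The remainder continues in force under ¶8. The provisions still in force are ¶1, ¶2, and ¶8.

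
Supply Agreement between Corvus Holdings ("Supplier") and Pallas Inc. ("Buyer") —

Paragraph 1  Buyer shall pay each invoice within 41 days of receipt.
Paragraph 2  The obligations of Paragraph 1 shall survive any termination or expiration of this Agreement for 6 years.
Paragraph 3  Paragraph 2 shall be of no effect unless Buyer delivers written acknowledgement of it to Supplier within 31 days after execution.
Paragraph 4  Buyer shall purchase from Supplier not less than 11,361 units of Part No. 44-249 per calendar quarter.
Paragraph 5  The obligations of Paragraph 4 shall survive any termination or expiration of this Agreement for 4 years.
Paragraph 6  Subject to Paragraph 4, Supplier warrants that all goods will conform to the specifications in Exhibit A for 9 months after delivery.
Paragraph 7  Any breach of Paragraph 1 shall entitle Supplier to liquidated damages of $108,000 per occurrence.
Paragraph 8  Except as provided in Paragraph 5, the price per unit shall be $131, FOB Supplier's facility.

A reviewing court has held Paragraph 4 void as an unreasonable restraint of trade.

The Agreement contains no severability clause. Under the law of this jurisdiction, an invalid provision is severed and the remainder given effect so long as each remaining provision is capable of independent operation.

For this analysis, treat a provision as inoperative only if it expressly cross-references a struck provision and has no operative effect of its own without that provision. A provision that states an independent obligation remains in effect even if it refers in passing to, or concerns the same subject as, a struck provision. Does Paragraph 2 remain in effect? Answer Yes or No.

Paragraph 4 is struck. Paragraph 5 has no operative effect of its own apart from Paragraph 4 and is therefore inoperative. Paragraph 6 mentions Paragraph 4 but its own obligation stands independently of Paragraph 4, so Paragraph 6 is not affected. Although Paragraph 8 refers to Paragraph 5, its operative terms do not depend on Paragraph 5, so it remains in effect. With no severability clause, the stated default rule severs what cannot stand and enforces each remaining provision that can operate on its own. The provisions still in force are Paragraph 1, Paragraph 2, Paragraph 3, Paragraph 6, Paragraph 7, and Paragraph 8. Paragraph 2 is among the surviving provisions, so the answer is yes.

Yes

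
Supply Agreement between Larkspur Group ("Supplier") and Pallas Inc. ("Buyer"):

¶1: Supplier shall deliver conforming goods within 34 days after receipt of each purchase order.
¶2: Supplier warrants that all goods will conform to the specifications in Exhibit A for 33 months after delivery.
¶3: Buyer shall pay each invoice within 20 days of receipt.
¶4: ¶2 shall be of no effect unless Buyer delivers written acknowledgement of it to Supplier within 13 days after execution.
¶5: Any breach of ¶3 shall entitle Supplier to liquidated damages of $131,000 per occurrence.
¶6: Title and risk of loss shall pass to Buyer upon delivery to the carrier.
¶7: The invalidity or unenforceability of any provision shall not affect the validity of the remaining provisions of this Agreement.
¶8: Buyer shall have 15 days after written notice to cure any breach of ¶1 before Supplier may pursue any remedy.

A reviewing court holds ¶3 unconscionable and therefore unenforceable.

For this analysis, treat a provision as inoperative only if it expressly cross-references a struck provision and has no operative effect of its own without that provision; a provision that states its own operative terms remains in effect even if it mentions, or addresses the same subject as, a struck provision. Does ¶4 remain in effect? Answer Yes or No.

Yes

¶3 is struck. ¶5 does nothing except set the liquidated-damages amount by reference to ¶3; with ¶3 gone it has no independent effect and is inoperative. Under the severability clause in ¶7, the remaining provisions continue in force. The provisions still in force are ¶1, ¶2, ¶4, ¶6, ¶7, and ¶8. ¶4 is among the surviving provisions, so the answer is yes.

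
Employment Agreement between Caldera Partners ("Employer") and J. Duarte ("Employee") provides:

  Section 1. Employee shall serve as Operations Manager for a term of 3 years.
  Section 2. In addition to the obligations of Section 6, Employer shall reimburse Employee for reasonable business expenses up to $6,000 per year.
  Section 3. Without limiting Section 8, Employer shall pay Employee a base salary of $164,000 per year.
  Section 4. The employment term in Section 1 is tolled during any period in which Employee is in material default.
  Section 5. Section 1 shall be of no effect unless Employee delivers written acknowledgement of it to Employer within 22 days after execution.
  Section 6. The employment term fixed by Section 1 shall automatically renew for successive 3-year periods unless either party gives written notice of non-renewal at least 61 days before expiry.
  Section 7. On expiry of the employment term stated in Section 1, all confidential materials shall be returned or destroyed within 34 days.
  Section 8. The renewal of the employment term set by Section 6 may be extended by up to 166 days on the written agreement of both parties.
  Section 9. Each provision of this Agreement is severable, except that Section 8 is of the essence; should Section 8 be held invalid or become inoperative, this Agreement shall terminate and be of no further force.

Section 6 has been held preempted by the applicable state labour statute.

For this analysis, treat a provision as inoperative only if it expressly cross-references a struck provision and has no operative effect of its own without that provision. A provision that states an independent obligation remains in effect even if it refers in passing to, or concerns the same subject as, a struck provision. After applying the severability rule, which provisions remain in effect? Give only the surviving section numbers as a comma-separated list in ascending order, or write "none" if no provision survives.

Section 6 is struck. Section 8 does nothing except set the extension of the renewal of the employment term by reference to Section 6; with Section 6 gone it has no independent effect and is inoperative. Section 9 makes Section 8 an essential term, and Section 8 has been rendered inoperative by the cascade; under Section 9, the entire Agreement is therefore void. No provision of the Agreement survives.

none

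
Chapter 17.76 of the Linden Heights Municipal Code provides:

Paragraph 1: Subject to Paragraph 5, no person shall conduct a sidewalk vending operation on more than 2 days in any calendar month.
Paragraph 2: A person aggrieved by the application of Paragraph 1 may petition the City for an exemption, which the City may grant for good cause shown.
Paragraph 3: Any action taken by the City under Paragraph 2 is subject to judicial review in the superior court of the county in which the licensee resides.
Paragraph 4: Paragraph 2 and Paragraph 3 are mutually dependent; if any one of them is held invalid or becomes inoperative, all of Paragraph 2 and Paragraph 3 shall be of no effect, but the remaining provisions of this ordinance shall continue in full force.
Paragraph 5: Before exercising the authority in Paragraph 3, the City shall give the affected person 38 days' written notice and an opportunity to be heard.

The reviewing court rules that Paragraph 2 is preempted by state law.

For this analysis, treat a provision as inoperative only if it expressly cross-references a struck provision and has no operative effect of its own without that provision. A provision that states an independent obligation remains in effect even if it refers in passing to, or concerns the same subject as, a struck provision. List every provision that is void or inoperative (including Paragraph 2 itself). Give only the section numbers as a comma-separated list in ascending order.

Paragraph 2 is struck. Paragraph 3 merely fixes the judicial-review right for Paragraph 2; with Paragraph 2 gone it has nothing to operate on and falls away. Paragraph 5 has no operative effect of its own apart from Paragraph 3 and is therefore inoperative. Although Paragraph 1 refers to Paragraph 5, its operative terms do not depend on Paragraph 5, so it remains in effect. Paragraph 4 declares Paragraph 2 and Paragraph 3 mutually dependent; since one of them has fallen, all of them are of no effect. The remainder continues in force under Paragraph 4. The provisions still in force are Paragraph 1 and Paragraph 4.

2, 3, 5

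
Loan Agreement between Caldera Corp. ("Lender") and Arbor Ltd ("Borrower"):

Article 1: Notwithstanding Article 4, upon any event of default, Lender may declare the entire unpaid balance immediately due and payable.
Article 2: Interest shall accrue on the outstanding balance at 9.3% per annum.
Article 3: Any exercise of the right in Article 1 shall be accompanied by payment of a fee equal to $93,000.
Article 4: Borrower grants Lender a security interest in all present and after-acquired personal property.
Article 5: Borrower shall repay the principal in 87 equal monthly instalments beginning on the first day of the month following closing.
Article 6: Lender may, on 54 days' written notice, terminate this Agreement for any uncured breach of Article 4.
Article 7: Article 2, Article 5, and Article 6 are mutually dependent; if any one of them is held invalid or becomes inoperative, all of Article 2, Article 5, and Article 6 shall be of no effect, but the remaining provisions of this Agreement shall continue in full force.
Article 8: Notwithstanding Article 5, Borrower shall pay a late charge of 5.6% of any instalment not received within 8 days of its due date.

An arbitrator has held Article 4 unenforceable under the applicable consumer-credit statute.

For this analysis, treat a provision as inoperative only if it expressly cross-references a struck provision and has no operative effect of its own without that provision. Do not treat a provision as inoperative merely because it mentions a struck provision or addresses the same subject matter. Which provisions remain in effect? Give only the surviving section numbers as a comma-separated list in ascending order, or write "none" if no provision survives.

Article 4 is struck. Article 6 has no operative effect of its own apart from Article 4 and is therefore inoperative. Although Article 1 refers to Article 4, its operative terms do not depend on Article 4, so it remains in effect. Article 8 mentions Article 5 but its own obligation stands independently of Article 5, so Article 8 is not affected. Article 7 declares Article 2, Article 5, and Article 6 mutually dependent; since one of them has fallen, all of them are of no effect. That brings down Article 2 and Article 5 as well. The remainder continues in force under Article 7. The provisions still in force are Article 1, Article 3, Article 7, and Article 8.

1, 3, 7, 8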